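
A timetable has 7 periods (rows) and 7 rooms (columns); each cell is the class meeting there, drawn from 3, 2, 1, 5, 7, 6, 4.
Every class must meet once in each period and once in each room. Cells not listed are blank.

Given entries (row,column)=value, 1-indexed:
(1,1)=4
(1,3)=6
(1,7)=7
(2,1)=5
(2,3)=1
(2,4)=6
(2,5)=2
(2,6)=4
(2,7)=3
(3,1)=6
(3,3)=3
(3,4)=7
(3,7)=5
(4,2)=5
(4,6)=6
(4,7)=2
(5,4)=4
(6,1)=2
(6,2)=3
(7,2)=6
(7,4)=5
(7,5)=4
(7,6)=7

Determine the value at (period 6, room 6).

Period 2, room 2: period 2 has {3, 2, 1, 5, 6, 4} and room 2 has {3, 5, 6}, leaving only 7.
Period 3, room 5: period 3 has {3, 5, 7, 6} and room 5 has {2, 4}, leaving only 1.
Period 3, room 6: period 3 has {3, 1, 5, 7, 6} and room 6 has {7, 6, 4}, leaving only 2.
Period 3, room 2: period 3 has {3, 2, 1, 5, 7, 6} and room 2 has {3, 5, 7, 6}, leaving only 4.
Period 6, room 4: period 6 has {3, 2} and room 4 has {5, 7, 6, 4}, leaving only 1.
Period 6 already has {3, 2, 1} and room 6 already has {2, 7, 6, 4}, so period 6, room 6 must be 5.

5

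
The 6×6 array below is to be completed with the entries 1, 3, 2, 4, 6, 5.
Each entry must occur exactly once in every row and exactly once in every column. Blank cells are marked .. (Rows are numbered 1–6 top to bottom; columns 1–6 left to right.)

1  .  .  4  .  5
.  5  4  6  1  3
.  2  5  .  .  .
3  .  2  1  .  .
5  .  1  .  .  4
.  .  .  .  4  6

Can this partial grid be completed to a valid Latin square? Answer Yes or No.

No

Row 4, column 6: row 4 together with column 6 already contain {1, 3, 2, 4, 6, 5} — every symbol — so nothing can go there. The grid has no valid completion.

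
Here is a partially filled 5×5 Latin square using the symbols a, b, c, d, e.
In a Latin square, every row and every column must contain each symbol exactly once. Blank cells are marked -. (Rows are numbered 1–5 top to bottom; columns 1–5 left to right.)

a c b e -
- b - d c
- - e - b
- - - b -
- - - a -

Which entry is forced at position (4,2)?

e

Row 1, column 5: row 1 has {a, b, c, e} and column 5 has {b, c}, leaving only d.
Row 2, column 1: row 2 has {b, c, d} and column 1 has {a}, leaving only e.
Row 2, column 3: row 2 has {b, c, d, e} and column 3 has {b, e}, leaving only a.
Row 3, column 4: row 3 has {b, e} and column 4 has {a, b, d, e}, leaving only c.
Row 3, column 1: row 3 has {b, c, e} and column 1 has {a, e}, leaving only d.
Row 3, column 2: row 3 has {b, c, d, e} and column 2 has {b, c}, leaving only a.
Row 4, column 1: row 4 has {b} and column 1 has {a, d, e}, leaving only c.
Row 4, column 3: row 4 has {b, c} and column 3 has {a, b, e}, leaving only d.
Row 4 already has {b, c, d} and column 2 already has {a, b, c}, so row 4, column 2 must be e.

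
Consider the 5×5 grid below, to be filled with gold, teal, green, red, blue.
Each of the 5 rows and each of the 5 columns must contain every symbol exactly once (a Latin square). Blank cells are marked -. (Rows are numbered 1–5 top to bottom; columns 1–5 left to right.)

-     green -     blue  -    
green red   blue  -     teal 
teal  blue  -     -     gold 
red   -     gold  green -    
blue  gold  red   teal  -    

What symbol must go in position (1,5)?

Row 1 already has {green, blue} and column 5 already has {gold, teal}, so row 1, column 5 must be red.

red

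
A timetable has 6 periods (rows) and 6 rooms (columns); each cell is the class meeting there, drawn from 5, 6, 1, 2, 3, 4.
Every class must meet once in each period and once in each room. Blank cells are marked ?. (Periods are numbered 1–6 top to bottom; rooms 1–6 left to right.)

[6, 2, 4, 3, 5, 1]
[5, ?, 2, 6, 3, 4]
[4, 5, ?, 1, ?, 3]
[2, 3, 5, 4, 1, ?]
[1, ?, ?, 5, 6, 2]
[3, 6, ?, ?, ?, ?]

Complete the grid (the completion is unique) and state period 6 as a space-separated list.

Period 6, room 3: period 6 has {6, 3} and room 3 has {5, 2, 4}, leaving only 1.
Period 6, room 4: period 6 has {6, 1, 3} and room 4 has {5, 6, 1, 3, 4}, leaving only 2.
Period 6, room 5: period 6 has {6, 1, 2, 3} and room 5 has {5, 6, 1, 3}, leaving only 4.
Period 6, room 6: period 6 has {6, 1, 2, 3, 4} and room 6 has {1, 2, 3, 4}, leaving only 5.
So period 6 reads: 3 6 1 2 4 5.

3 6 1 2 4 5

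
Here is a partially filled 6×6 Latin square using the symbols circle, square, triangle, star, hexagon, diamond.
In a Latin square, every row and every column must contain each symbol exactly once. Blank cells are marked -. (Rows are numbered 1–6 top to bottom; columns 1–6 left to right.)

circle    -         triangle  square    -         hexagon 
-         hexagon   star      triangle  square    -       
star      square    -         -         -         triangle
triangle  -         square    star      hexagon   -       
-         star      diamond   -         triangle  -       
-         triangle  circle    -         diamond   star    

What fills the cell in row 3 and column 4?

Row 1, column 2: row 1 has {circle, square, triangle, hexagon} and column 2 has {square, triangle, star, hexagon}, leaving only diamond.
Row 1, column 5: row 1 has {circle, square, triangle, hexagon, diamond} and column 5 has {square, triangle, hexagon, diamond}, leaving only star.
Row 2, column 1: row 2 has {square, triangle, star, hexagon} and column 1 has {circle, triangle, star}, leaving only diamond.
Row 2, column 6: row 2 has {square, triangle, star, hexagon, diamond} and column 6 has {triangle, star, hexagon}, leaving only circle.
Row 3, column 3: row 3 has {square, triangle, star} and column 3 has {circle, square, triangle, star, diamond}, leaving only hexagon.
Row 3, column 5: row 3 has {square, triangle, star, hexagon} and column 5 has {square, triangle, star, hexagon, diamond}, leaving only circle.
Row 3 already has {circle, square, triangle, star, hexagon} and column 4 already has {square, triangle, star}, so row 3, column 4 must be diamond.

diamond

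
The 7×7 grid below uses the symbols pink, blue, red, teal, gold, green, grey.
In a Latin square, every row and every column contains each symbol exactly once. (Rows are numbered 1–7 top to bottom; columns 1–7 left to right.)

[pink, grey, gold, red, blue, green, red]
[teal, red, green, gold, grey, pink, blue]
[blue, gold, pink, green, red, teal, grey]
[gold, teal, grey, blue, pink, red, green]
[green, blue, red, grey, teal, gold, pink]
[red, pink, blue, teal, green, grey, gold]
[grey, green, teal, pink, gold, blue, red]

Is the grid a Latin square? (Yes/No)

Column 7 contains red twice (at rows 1 and 7), so it is not a permutation.

No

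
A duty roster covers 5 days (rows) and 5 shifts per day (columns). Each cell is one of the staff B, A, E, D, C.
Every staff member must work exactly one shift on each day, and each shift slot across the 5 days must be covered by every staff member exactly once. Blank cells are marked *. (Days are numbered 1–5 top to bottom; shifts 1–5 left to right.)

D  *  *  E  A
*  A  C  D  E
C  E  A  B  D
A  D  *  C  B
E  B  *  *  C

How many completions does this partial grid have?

Day 1, shift 2: eliminating its day and shift leaves {C}.
Day 1, shift 3: eliminating its day and shift leaves {B}.
Day 2, shift 1: eliminating its day and shift leaves {B}.
Day 4, shift 3: eliminating its day and shift leaves {E}.
Day 5, shift 3: eliminating its day and shift leaves {D}.
Day 5, shift 4: eliminating its day and shift leaves {A}.
Only one assignment across all blanks avoids any day or shift repeat, giving 1 completion.

1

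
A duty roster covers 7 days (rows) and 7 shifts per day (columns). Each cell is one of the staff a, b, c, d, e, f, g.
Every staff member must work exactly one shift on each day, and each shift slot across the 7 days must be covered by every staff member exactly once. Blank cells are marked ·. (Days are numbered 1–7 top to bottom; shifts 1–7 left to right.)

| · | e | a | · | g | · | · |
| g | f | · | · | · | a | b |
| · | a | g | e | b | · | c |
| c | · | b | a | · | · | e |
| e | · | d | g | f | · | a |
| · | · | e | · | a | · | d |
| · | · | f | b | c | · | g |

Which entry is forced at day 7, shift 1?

a

Day 1, shift 7: day 1 has {a, e, g} and shift 7 has {a, b, c, d, e, g}, leaving only f.
Day 2, shift 3: day 2 has {a, b, f, g} and shift 3 has {a, b, d, e, f, g}, leaving only c.
Day 2, shift 4: day 2 has {a, b, c, f, g} and shift 4 has {a, b, e, g}, leaving only d.
Day 1, shift 4: day 1 has {a, e, f, g} and shift 4 has {a, b, d, e, g}, leaving only c.
Day 2, shift 5: day 2 has {a, b, c, d, f, g} and shift 5 has {a, b, c, f, g}, leaving only e.
Day 4, shift 5: day 4 has {a, b, c, e} and shift 5 has {a, b, c, e, f, g}, leaving only d.
Day 4, shift 2: day 4 has {a, b, c, d, e} and shift 2 has {a, e, f}, leaving only g.
Day 4, shift 6: day 4 has {a, b, c, d, e, g} and shift 6 has {a}, leaving only f.
Day 3, shift 6: day 3 has {a, b, c, e, g} and shift 6 has {a, f}, leaving only d.
Day 1, shift 6: day 1 has {a, c, e, f, g} and shift 6 has {a, d, f}, leaving only b.
Day 1, shift 1: day 1 has {a, b, c, e, f, g} and shift 1 has {c, e, g}, leaving only d.
Day 7 already has {b, c, f, g} and shift 1 already has {c, d, e, g}, so day 7, shift 1 must be a.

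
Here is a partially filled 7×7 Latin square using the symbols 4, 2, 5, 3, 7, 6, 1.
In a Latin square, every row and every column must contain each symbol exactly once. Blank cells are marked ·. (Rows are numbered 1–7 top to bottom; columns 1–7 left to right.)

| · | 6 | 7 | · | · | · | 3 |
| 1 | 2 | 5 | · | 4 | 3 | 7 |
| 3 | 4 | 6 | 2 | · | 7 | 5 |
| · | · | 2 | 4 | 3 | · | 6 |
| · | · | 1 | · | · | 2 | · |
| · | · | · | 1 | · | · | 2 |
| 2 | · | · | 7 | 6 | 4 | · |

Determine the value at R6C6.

Row 1, column 4: row 1 has {3, 7, 6} and column 4 has {4, 2, 7, 1}, leaving only 5.
Row 1, column 1: row 1 has {5, 3, 7, 6} and column 1 has {2, 3, 1}, leaving only 4.
Row 1, column 6: row 1 has {4, 5, 3, 7, 6} and column 6 has {4, 2, 3, 7}, leaving only 1.
Row 1, column 5: row 1 has {4, 5, 3, 7, 6, 1} and column 5 has {4, 3, 6}, leaving only 2.
Row 2, column 4: row 2 has {4, 2, 5, 3, 7, 1} and column 4 has {4, 2, 5, 7, 1}, leaving only 6.
Row 3, column 5: row 3 has {4, 2, 5, 3, 7, 6} and column 5 has {4, 2, 3, 6}, leaving only 1.
Row 4, column 6: row 4 has {4, 2, 3, 6} and column 6 has {4, 2, 3, 7, 1}, leaving only 5.
Row 6 already has {2, 1} and column 6 already has {4, 2, 5, 3, 7, 1}, so row 6, column 6 must be 6.

6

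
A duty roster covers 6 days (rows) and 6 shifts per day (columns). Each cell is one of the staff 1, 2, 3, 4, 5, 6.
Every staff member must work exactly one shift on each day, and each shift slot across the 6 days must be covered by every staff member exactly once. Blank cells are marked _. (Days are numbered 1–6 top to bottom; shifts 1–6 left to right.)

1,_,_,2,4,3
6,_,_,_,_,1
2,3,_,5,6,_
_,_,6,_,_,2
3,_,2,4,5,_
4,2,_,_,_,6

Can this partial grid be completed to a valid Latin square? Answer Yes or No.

Day 5, shift 6: day 5 together with shift 6 already contain {1, 2, 3, 4, 5, 6} — every symbol — so nothing can go there. The grid has no valid completion.

No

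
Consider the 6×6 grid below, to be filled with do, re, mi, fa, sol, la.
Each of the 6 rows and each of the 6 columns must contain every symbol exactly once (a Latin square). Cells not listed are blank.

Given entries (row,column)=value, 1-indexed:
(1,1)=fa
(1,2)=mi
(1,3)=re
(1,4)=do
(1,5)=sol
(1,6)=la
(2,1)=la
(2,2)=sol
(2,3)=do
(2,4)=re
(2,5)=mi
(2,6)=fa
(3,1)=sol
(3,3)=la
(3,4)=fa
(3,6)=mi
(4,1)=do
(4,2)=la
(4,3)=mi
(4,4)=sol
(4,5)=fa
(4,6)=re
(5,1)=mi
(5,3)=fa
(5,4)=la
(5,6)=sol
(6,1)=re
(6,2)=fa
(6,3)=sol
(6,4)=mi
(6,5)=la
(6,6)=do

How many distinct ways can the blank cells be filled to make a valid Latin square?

2

Row 3, column 2: eliminating its row and column leaves {do, re}.
Row 3, column 5: eliminating its row and column leaves {do, re}.
Row 5, column 2: eliminating its row and column leaves {do, re}.
Row 5, column 5: eliminating its row and column leaves {do, re}.
Enumerating the assignments across these blanks that avoid any row or column repeat gives 2 completions.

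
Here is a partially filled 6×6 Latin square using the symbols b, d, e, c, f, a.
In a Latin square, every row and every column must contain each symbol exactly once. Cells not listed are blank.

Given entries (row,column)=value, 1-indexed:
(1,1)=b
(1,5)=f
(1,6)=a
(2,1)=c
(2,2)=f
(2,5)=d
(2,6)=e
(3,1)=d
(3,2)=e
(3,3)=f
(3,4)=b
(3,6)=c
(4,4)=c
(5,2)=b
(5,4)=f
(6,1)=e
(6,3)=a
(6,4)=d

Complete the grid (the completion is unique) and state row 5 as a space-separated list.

Row 5, column 1: row 5 has {b, f} and column 1 has {b, d, e, c}, leaving only a.
Row 5, column 6: row 5 has {b, f, a} and column 6 has {e, c, a}, leaving only d.
Row 1, column 4: row 1 has {b, f, a} and column 4 has {b, d, c, f}, leaving only e.
Row 2, column 3: row 2 has {d, e, c, f} and column 3 has {f, a}, leaving only b.
Row 2, column 4: row 2 has {b, d, e, c, f} and column 4 has {b, d, e, c, f}, leaving only a.
Row 3, column 5: row 3 has {b, d, e, c, f} and column 5 has {d, f}, leaving only a.
Row 4, column 1: row 4 has {c} and column 1 has {b, d, e, c, a}, leaving only f.
Row 4, column 6: row 4 has {c, f} and column 6 has {d, e, c, a}, leaving only b.
Row 4, column 5: row 4 has {b, c, f} and column 5 has {d, f, a}, leaving only e.
Row 5, column 5: row 5 has {b, d, f, a} and column 5 has {d, e, f, a}, leaving only c.
Row 5, column 3: row 5 has {b, d, c, f, a} and column 3 has {b, f, a}, leaving only e.
So row 5 reads: a b e f c d.

a b e f c d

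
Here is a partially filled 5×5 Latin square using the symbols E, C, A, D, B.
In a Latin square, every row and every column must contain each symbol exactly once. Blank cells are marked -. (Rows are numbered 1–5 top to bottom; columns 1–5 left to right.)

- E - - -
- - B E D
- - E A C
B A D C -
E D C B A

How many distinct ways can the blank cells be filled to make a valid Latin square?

Row 1, column 1: eliminating its row and column leaves {C, A, D}.
Row 1, column 3: eliminating its row and column leaves {A}.
Row 1, column 4: eliminating its row and column leaves {D}.
Row 1, column 5: eliminating its row and column leaves {B}.
Row 2, column 1: eliminating its row and column leaves {C, A}.
Row 2, column 2: eliminating its row and column leaves {C}.
Row 3, column 1: eliminating its row and column leaves {D}.
Row 3, column 2: eliminating its row and column leaves {B}.
Row 4, column 5: eliminating its row and column leaves {E}.
Only one assignment across all blanks avoids any row or column repeat, giving 1 completion.

1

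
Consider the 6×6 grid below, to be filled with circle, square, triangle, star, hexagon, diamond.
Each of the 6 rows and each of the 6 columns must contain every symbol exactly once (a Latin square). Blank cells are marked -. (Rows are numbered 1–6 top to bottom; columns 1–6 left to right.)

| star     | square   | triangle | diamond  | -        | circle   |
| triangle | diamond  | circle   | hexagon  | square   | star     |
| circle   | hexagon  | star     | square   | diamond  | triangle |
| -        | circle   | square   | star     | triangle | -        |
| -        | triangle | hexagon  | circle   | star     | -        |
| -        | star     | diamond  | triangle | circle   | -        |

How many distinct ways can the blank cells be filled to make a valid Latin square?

Row 1, column 5: eliminating its row and column leaves {hexagon}.
Row 4, column 1: eliminating its row and column leaves {hexagon, diamond}.
Row 4, column 6: eliminating its row and column leaves {hexagon, diamond}.
Row 5, column 1: eliminating its row and column leaves {square, diamond}.
Row 5, column 6: eliminating its row and column leaves {square, diamond}.
Row 6, column 1: eliminating its row and column leaves {square, hexagon}.
Row 6, column 6: eliminating its row and column leaves {square, hexagon}.
Enumerating the assignments across these blanks that avoid any row or column repeat gives 2 completions.

2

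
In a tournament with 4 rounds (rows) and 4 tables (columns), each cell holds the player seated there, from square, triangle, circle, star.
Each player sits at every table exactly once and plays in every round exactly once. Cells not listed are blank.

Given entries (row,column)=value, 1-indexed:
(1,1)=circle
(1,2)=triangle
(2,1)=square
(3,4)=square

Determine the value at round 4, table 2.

Round 1, table 4: round 1 has {triangle, circle} and table 4 has {square}, leaving only star.
Round 1, table 3: round 1 has {triangle, circle, star} and table 3 has {}, leaving only square.
Round 4, table 2 is narrowed to {square, circle, star}.
If it were circle, then round 3, table 2 would be left with no valid symbol.
If it were star, then round 3, table 2 would be left with no valid symbol.
So round 4, table 2 must be square.

square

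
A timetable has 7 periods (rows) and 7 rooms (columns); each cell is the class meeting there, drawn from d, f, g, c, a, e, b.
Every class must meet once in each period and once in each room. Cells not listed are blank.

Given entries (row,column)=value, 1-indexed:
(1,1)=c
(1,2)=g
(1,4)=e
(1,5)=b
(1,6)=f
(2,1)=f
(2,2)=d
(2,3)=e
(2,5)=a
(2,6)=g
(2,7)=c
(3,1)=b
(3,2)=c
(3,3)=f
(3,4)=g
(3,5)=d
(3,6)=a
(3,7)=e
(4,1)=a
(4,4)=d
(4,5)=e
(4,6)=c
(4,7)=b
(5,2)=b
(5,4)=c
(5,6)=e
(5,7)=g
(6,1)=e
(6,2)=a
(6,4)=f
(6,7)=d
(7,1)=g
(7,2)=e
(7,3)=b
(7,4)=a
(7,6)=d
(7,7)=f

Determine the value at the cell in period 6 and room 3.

Period 1, room 7: period 1 has {f, g, c, e, b} and room 7 has {d, f, g, c, e, b}, leaving only a.
Period 1, room 3: period 1 has {f, g, c, a, e, b} and room 3 has {f, e, b}, leaving only d.
Period 2, room 4: period 2 has {d, f, g, c, a, e} and room 4 has {d, f, g, c, a, e}, leaving only b.
Period 4, room 2: period 4 has {d, c, a, e, b} and room 2 has {d, g, c, a, e, b}, leaving only f.
Period 4, room 3: period 4 has {d, f, c, a, e, b} and room 3 has {d, f, e, b}, leaving only g.
Period 6 already has {d, f, a, e} and room 3 already has {d, f, g, e, b}, so period 6, room 3 must be c.

c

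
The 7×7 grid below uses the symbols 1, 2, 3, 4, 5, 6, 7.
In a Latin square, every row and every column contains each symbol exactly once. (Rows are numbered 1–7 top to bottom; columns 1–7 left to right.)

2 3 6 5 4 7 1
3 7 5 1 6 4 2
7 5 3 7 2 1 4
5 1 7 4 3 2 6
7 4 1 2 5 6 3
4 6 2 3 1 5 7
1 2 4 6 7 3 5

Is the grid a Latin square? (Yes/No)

No

Column 1 contains 7 twice (at rows 3 and 5), so it is not a permutation.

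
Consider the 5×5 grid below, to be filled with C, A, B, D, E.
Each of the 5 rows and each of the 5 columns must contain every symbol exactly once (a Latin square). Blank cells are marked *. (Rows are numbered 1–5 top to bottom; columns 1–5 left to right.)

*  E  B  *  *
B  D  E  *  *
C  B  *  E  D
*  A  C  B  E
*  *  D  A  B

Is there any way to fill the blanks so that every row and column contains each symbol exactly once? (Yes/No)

No row or column among the givens repeats a symbol, and propagating forced cells runs into no contradiction.
One valid completion exists (for instance, A E B D C / B D E C A / C B A E D / D A C B E / E C D A B).

Yes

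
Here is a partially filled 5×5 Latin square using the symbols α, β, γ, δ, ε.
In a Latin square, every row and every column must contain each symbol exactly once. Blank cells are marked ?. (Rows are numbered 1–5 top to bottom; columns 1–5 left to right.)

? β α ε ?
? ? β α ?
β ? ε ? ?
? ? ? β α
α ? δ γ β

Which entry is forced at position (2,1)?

δ

Row 3, column 4: row 3 has {β, ε} and column 4 has {α, β, γ, ε}, leaving only δ.
Row 3, column 5: row 3 has {β, δ, ε} and column 5 has {α, β}, leaving only γ.
Row 1, column 5: row 1 has {α, β, ε} and column 5 has {α, β, γ}, leaving only δ.
Row 1, column 1: row 1 has {α, β, δ, ε} and column 1 has {α, β}, leaving only γ.
Row 2, column 5: row 2 has {α, β} and column 5 has {α, β, γ, δ}, leaving only ε.
Row 2 already has {α, β, ε} and column 1 already has {α, β, γ}, so row 2, column 1 must be δ.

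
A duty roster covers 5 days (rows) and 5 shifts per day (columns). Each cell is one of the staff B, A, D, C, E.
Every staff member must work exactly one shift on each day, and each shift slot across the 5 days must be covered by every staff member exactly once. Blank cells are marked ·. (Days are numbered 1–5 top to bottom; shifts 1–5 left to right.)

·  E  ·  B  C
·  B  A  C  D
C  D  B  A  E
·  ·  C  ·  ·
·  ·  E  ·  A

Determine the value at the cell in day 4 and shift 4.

Day 1, shift 3: day 1 has {B, C, E} and shift 3 has {B, A, C, E}, leaving only D.
Day 1, shift 1: day 1 has {B, D, C, E} and shift 1 has {C}, leaving only A.
Day 2, shift 1: day 2 has {B, A, D, C} and shift 1 has {A, C}, leaving only E.
Day 4, shift 2: day 4 has {C} and shift 2 has {B, D, E}, leaving only A.
Day 4, shift 5: day 4 has {A, C} and shift 5 has {A, D, C, E}, leaving only B.
Day 4, shift 1: day 4 has {B, A, C} and shift 1 has {A, C, E}, leaving only D.
Day 4 already has {B, A, D, C} and shift 4 already has {B, A, C}, so day 4, shift 4 must be E.

E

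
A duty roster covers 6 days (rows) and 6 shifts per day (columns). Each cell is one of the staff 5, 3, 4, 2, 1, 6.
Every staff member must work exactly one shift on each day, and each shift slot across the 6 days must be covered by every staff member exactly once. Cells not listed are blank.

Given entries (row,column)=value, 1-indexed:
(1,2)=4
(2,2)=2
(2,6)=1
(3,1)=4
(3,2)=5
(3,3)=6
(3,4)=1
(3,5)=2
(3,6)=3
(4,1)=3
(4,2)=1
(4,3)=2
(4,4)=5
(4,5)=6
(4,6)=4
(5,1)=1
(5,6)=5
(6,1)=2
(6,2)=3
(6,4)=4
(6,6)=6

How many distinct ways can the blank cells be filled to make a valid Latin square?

Day 1, shift 1: eliminating its day and shift leaves {5, 6}.
Day 1, shift 3: eliminating its day and shift leaves {5, 3, 1}.
Day 1, shift 4: eliminating its day and shift leaves {3, 2, 6}.
Day 1, shift 5: eliminating its day and shift leaves {5, 3, 1}.
Day 1, shift 6: eliminating its day and shift leaves {2}.
Day 2, shift 1: eliminating its day and shift leaves {5, 6}.
Day 2, shift 3: eliminating its day and shift leaves {5, 3, 4}.
Day 2, shift 4: eliminating its day and shift leaves {3, 6}.
Day 2, shift 5: eliminating its day and shift leaves {5, 3, 4}.
Day 5, shift 2: eliminating its day and shift leaves {6}.
Day 5, shift 3: eliminating its day and shift leaves {3, 4}.
Day 5, shift 4: eliminating its day and shift leaves {3, 2, 6}.
Day 5, shift 5: eliminating its day and shift leaves {3, 4}.
Day 6, shift 3: eliminating its day and shift leaves {5, 1}.
Day 6, shift 5: eliminating its day and shift leaves {5, 1}.
Enumerating the assignments across these blanks that avoid any day or shift repeat gives 6 completions.

6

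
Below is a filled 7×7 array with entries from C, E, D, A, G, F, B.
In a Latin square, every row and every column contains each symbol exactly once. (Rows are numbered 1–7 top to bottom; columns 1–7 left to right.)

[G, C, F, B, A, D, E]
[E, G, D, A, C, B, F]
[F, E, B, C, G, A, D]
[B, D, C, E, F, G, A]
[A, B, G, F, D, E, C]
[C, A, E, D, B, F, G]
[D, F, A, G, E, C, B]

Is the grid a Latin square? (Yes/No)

Yes

Each row is a permutation of the 7 symbols, and so is each column.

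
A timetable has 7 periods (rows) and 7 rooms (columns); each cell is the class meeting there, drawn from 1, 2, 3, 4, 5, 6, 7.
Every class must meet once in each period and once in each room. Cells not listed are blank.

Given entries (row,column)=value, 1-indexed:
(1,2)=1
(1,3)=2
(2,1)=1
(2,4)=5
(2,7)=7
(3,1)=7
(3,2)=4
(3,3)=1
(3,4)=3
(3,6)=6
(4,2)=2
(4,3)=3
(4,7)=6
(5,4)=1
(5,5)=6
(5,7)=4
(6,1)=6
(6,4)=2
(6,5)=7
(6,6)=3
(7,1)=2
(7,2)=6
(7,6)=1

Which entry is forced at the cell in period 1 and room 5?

4

Period 2, room 2: period 2 has {1, 5, 7} and room 2 has {1, 2, 4, 6}, leaving only 3.
Period 6, room 2: period 6 has {2, 3, 6, 7} and room 2 has {1, 2, 3, 4, 6}, leaving only 5.
Period 5, room 2: period 5 has {1, 4, 6} and room 2 has {1, 2, 3, 4, 5, 6}, leaving only 7.
Period 5, room 3: period 5 has {1, 4, 6, 7} and room 3 has {1, 2, 3}, leaving only 5.
Period 5, room 1: period 5 has {1, 4, 5, 6, 7} and room 1 has {1, 2, 6, 7}, leaving only 3.
Period 5, room 6: period 5 has {1, 3, 4, 5, 6, 7} and room 6 has {1, 3, 6}, leaving only 2.
Period 2, room 6: period 2 has {1, 3, 5, 7} and room 6 has {1, 2, 3, 6}, leaving only 4.
Period 2, room 3: period 2 has {1, 3, 4, 5, 7} and room 3 has {1, 2, 3, 5}, leaving only 6.
Period 2, room 5: period 2 has {1, 3, 4, 5, 6, 7} and room 5 has {6, 7}, leaving only 2.
Period 3, room 5: period 3 has {1, 3, 4, 6, 7} and room 5 has {2, 6, 7}, leaving only 5.
Period 3, room 7: period 3 has {1, 3, 4, 5, 6, 7} and room 7 has {4, 6, 7}, leaving only 2.
Period 6, room 3: period 6 has {2, 3, 5, 6, 7} and room 3 has {1, 2, 3, 5, 6}, leaving only 4.
Period 6, room 7: period 6 has {2, 3, 4, 5, 6, 7} and room 7 has {2, 4, 6, 7}, leaving only 1.
Period 7, room 3: period 7 has {1, 2, 6} and room 3 has {1, 2, 3, 4, 5, 6}, leaving only 7.
Period 7, room 4: period 7 has {1, 2, 6, 7} and room 4 has {1, 2, 3, 5}, leaving only 4.
Period 4, room 4: period 4 has {2, 3, 6} and room 4 has {1, 2, 3, 4, 5}, leaving only 7.
Period 1, room 4: period 1 has {1, 2} and room 4 has {1, 2, 3, 4, 5, 7}, leaving only 6.
Period 4, room 6: period 4 has {2, 3, 6, 7} and room 6 has {1, 2, 3, 4, 6}, leaving only 5.
Period 1, room 6: period 1 has {1, 2, 6} and room 6 has {1, 2, 3, 4, 5, 6}, leaving only 7.
Period 4, room 1: period 4 has {2, 3, 5, 6, 7} and room 1 has {1, 2, 3, 6, 7}, leaving only 4.
Period 1, room 1: period 1 has {1, 2, 6, 7} and room 1 has {1, 2, 3, 4, 6, 7}, leaving only 5.
Period 1, room 7: period 1 has {1, 2, 5, 6, 7} and room 7 has {1, 2, 4, 6, 7}, leaving only 3.
Period 1 already has {1, 2, 3, 5, 6, 7} and room 5 already has {2, 5, 6, 7}, so period 1, room 5 must be 4.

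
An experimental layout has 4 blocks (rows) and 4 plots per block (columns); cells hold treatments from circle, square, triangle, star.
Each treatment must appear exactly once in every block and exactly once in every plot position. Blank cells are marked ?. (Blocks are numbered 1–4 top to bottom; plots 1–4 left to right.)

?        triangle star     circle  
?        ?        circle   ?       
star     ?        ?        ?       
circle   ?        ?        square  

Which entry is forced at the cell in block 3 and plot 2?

Block 1, plot 1: block 1 has {circle, triangle, star} and plot 1 has {circle, star}, leaving only square.
Block 2, plot 1: block 2 has {circle} and plot 1 has {circle, square, star}, leaving only triangle.
Block 2, plot 4: block 2 has {circle, triangle} and plot 4 has {circle, square}, leaving only star.
Block 2, plot 2: block 2 has {circle, triangle, star} and plot 2 has {triangle}, leaving only square.
Block 3 already has {star} and plot 2 already has {square, triangle}, so block 3, plot 2 must be circle.

circle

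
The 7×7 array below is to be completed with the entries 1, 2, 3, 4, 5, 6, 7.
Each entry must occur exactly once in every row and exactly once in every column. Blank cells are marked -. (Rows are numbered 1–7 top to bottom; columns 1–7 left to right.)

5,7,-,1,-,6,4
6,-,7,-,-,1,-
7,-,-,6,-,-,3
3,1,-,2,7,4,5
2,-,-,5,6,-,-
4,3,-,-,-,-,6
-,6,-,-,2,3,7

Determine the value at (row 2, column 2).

5

Row 1, column 5: row 1 has {1, 4, 5, 6, 7} and column 5 has {2, 6, 7}, leaving only 3.
Row 1, column 3: row 1 has {1, 3, 4, 5, 6, 7} and column 3 has {7}, leaving only 2.
Row 2, column 7: row 2 has {1, 6, 7} and column 7 has {3, 4, 5, 6, 7}, leaving only 2.
Row 4, column 3: row 4 has {1, 2, 3, 4, 5, 7} and column 3 has {2, 7}, leaving only 6.
Row 5, column 2: row 5 has {2, 5, 6} and column 2 has {1, 3, 6, 7}, leaving only 4.
Row 2 already has {1, 2, 6, 7} and column 2 already has {1, 3, 4, 6, 7}, so row 2, column 2 must be 5.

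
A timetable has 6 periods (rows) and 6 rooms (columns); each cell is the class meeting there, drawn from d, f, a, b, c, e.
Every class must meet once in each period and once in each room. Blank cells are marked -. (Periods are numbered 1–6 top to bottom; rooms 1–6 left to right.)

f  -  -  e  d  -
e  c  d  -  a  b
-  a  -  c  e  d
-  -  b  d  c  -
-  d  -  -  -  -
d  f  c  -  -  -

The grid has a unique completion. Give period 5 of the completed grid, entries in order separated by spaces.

c d e b f a

Period 1, room 2: period 1 has {d, f, e} and room 2 has {d, f, a, c}, leaving only b.
Period 1, room 3: period 1 has {d, f, b, e} and room 3 has {d, b, c}, leaving only a.
Period 1, room 6: period 1 has {d, f, a, b, e} and room 6 has {d, b}, leaving only c.
Period 2, room 4: period 2 has {d, a, b, c, e} and room 4 has {d, c, e}, leaving only f.
Period 3, room 1: period 3 has {d, a, c, e} and room 1 has {d, f, e}, leaving only b.
Period 3, room 3: period 3 has {d, a, b, c, e} and room 3 has {d, a, b, c}, leaving only f.
Period 5, room 3: period 5 has {d} and room 3 has {d, f, a, b, c}, leaving only e.
Period 4, room 1: period 4 has {d, b, c} and room 1 has {d, f, b, e}, leaving only a.
Period 5, room 1: period 5 has {d, e} and room 1 has {d, f, a, b, e}, leaving only c.
Period 4, room 2: period 4 has {d, a, b, c} and room 2 has {d, f, a, b, c}, leaving only e.
Period 4, room 6: period 4 has {d, a, b, c, e} and room 6 has {d, b, c}, leaving only f.
Period 5, room 6: period 5 has {d, c, e} and room 6 has {d, f, b, c}, leaving only a.
Period 5, room 4: period 5 has {d, a, c, e} and room 4 has {d, f, c, e}, leaving only b.
Period 5, room 5: period 5 has {d, a, b, c, e} and room 5 has {d, a, c, e}, leaving only f.
So period 5 reads: c d e b f a.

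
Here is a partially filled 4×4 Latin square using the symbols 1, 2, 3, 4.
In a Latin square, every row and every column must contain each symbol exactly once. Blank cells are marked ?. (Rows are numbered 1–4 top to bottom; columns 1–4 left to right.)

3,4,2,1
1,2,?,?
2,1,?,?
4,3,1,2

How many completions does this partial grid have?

Row 2, column 3: eliminating its row and column leaves {3, 4}.
Row 2, column 4: eliminating its row and column leaves {3, 4}.
Row 3, column 3: eliminating its row and column leaves {3, 4}.
Row 3, column 4: eliminating its row and column leaves {3, 4}.
Enumerating the assignments across these blanks that avoid any row or column repeat gives 2 completions.

2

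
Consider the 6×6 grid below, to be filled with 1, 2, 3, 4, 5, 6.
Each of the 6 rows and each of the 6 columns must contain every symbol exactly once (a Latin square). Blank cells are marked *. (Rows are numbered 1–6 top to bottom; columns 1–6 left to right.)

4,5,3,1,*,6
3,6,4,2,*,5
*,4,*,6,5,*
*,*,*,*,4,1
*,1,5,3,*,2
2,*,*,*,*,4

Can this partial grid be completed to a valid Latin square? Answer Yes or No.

Row 1, column 5: row 1 has {1, 3, 4, 5, 6} and column 5 has {4, 5}, so it must be 2.
Row 2, column 5: row 2 has {2, 3, 4, 5, 6} and column 5 has {2, 4, 5}, so it must be 1.
Row 3, column 1: row 3 has {4, 5, 6} and column 1 has {2, 3, 4}, so it must be 1.
Row 3, column 3: row 3 has {1, 4, 5, 6} and column 3 has {3, 4, 5}, so it must be 2.
Row 3, column 6: row 3 has {1, 2, 4, 5, 6} and column 6 has {1, 2, 4, 5, 6}, so it must be 3.
Row 4, column 3: row 4 has {1, 4} and column 3 has {2, 3, 4, 5}, so it must be 6.
Row 4, column 1: row 4 has {1, 4, 6} and column 1 has {1, 2, 3, 4}, so it must be 5.
Now row 4, column 4: row 4 together with column 4 already contain {1, 2, 3, 4, 5, 6} — every symbol — so nothing can go there. The grid has no valid completion.

No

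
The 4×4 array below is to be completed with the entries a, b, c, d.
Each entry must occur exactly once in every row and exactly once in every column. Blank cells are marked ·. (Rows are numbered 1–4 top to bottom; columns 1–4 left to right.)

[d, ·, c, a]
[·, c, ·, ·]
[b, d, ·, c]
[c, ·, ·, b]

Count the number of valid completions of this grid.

1

Row 1, column 2: eliminating its row and column leaves {b}.
Row 2, column 1: eliminating its row and column leaves {a}.
Row 2, column 3: eliminating its row and column leaves {a, b, d}.
Row 2, column 4: eliminating its row and column leaves {d}.
Row 3, column 3: eliminating its row and column leaves {a}.
Row 4, column 2: eliminating its row and column leaves {a}.
Row 4, column 3: eliminating its row and column leaves {a, d}.
Only one assignment across all blanks avoids any row or column repeat, giving 1 completion.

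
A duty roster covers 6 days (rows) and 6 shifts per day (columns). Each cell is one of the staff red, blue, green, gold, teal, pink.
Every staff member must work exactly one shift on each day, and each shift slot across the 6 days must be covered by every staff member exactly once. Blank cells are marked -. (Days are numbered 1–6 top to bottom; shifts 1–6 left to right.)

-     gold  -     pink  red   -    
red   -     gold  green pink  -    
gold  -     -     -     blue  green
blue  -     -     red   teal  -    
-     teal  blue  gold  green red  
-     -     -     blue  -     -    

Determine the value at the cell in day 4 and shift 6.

Day 2, shift 2: day 2 has {red, green, gold, pink} and shift 2 has {gold, teal}, leaving only blue.
Day 2, shift 6: day 2 has {red, blue, green, gold, pink} and shift 6 has {red, green}, leaving only teal.
Day 1, shift 6: day 1 has {red, gold, pink} and shift 6 has {red, green, teal}, leaving only blue.
Day 3, shift 4: day 3 has {blue, green, gold} and shift 4 has {red, blue, green, gold, pink}, leaving only teal.
Day 5, shift 1: day 5 has {red, blue, green, gold, teal} and shift 1 has {red, blue, gold}, leaving only pink.
Day 6, shift 5: day 6 has {blue} and shift 5 has {red, blue, green, teal, pink}, leaving only gold.
Day 6, shift 6: day 6 has {blue, gold} and shift 6 has {red, blue, green, teal}, leaving only pink.
Day 4 already has {red, blue, teal} and shift 6 already has {red, blue, green, teal, pink}, so day 4, shift 6 must be gold.

gold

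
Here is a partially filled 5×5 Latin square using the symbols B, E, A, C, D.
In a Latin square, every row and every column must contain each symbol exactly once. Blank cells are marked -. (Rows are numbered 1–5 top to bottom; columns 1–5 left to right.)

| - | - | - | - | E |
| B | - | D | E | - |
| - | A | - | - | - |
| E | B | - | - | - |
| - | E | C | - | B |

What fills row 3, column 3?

Row 2, column 2: row 2 has {B, E, D} and column 2 has {B, E, A}, leaving only C.
Row 1, column 2: row 1 has {E} and column 2 has {B, E, A, C}, leaving only D.
Row 2, column 5: row 2 has {B, E, C, D} and column 5 has {B, E}, leaving only A.
Row 4, column 3: row 4 has {B, E} and column 3 has {C, D}, leaving only A.
Row 1, column 3: row 1 has {E, D} and column 3 has {A, C, D}, leaving only B.
Row 3 already has {A} and column 3 already has {B, A, C, D}, so row 3, column 3 must be E.

E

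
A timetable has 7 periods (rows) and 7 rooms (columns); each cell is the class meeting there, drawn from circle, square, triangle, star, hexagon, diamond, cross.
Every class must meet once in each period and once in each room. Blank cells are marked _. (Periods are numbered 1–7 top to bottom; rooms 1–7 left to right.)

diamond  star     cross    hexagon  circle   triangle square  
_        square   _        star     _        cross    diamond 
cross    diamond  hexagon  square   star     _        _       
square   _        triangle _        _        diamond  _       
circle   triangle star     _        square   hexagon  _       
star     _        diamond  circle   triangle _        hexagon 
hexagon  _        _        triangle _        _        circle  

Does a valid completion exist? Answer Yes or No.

No

Period 2, room 1: period 2 has {square, star, diamond, cross} and room 1 has {circle, square, star, hexagon, diamond, cross}, so it must be triangle.
Period 2, room 3: period 2 has {square, triangle, star, diamond, cross} and room 3 has {triangle, star, hexagon, diamond, cross}, so it must be circle.
Period 2, room 5: period 2 has {circle, square, triangle, star, diamond, cross} and room 5 has {circle, square, triangle, star}, so it must be hexagon.
Period 3, room 6: period 3 has {square, star, hexagon, diamond, cross} and room 6 has {triangle, hexagon, diamond, cross}, so it must be circle.
Period 3, room 7: period 3 has {circle, square, star, hexagon, diamond, cross} and room 7 has {circle, square, hexagon, diamond}, so it must be triangle.
Period 4, room 4: period 4 has {square, triangle, diamond} and room 4 has {circle, square, triangle, star, hexagon}, so it must be cross.
Now period 4, room 5: period 4 together with room 5 already contain {circle, square, triangle, star, hexagon, diamond, cross} — every symbol — so nothing can go there. The grid has no valid completion.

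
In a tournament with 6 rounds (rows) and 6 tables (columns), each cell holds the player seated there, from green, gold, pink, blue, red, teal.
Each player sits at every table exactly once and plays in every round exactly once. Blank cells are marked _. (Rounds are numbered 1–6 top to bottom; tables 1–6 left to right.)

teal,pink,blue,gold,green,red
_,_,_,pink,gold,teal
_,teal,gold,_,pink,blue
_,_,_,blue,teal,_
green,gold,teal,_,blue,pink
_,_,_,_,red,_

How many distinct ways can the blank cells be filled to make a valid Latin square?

3

Round 2, table 1: eliminating its round and table leaves {blue, red}.
Round 2, table 2: eliminating its round and table leaves {green, blue, red}.
Round 2, table 3: eliminating its round and table leaves {green, red}.
Round 3, table 1: eliminating its round and table leaves {red}.
Round 3, table 4: eliminating its round and table leaves {green, red}.
Round 4, table 1: eliminating its round and table leaves {gold, pink, red}.
Round 4, table 2: eliminating its round and table leaves {green, red}.
Round 4, table 3: eliminating its round and table leaves {green, pink, red}.
Round 4, table 6: eliminating its round and table leaves {green, gold}.
Round 5, table 4: eliminating its round and table leaves {red}.
Round 6, table 1: eliminating its round and table leaves {gold, pink, blue}.
Round 6, table 2: eliminating its round and table leaves {green, blue}.
Round 6, table 3: eliminating its round and table leaves {green, pink}.
Round 6, table 4: eliminating its round and table leaves {green, teal}.
Round 6, table 6: eliminating its round and table leaves {green, gold}.
Enumerating the assignments across these blanks that avoid any round or table repeat gives 3 completions.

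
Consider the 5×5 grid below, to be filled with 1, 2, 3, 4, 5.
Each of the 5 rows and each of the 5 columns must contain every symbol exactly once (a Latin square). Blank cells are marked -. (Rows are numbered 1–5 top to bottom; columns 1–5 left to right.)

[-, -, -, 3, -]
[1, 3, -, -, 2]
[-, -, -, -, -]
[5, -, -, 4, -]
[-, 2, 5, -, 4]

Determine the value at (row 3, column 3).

Row 2, column 3: row 2 has {1, 2, 3} and column 3 has {5}, leaving only 4.
Row 2, column 4: row 2 has {1, 2, 3, 4} and column 4 has {3, 4}, leaving only 5.
Row 4, column 2: row 4 has {4, 5} and column 2 has {2, 3}, leaving only 1.
Row 4, column 5: row 4 has {1, 4, 5} and column 5 has {2, 4}, leaving only 3.
Row 4, column 3: row 4 has {1, 3, 4, 5} and column 3 has {4, 5}, leaving only 2.
Row 1, column 3: row 1 has {3} and column 3 has {2, 4, 5}, leaving only 1.
Row 3 already has {} and column 3 already has {1, 2, 4, 5}, so row 3, column 3 must be 3.

3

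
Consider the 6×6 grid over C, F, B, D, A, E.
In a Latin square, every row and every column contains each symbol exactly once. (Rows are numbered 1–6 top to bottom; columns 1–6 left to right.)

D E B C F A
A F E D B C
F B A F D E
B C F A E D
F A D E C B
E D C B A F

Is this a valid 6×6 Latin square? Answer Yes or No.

No

Row 3 contains F twice (at columns 1 and 4), so it is not a permutation.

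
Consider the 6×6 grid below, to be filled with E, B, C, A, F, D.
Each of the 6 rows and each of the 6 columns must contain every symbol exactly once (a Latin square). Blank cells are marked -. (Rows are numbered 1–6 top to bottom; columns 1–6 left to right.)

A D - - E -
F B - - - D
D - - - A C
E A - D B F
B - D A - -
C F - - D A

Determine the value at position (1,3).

F

Row 1, column 6: row 1 has {E, A, D} and column 6 has {C, A, F, D}, leaving only B.
Row 2, column 5: row 2 has {B, F, D} and column 5 has {E, B, A, D}, leaving only C.
Row 2, column 4: row 2 has {B, C, F, D} and column 4 has {A, D}, leaving only E.
Row 2, column 3: row 2 has {E, B, C, F, D} and column 3 has {D}, leaving only A.
Row 3, column 2: row 3 has {C, A, D} and column 2 has {B, A, F, D}, leaving only E.
Row 4, column 3: row 4 has {E, B, A, F, D} and column 3 has {A, D}, leaving only C.
Row 1 already has {E, B, A, D} and column 3 already has {C, A, D}, so row 1, column 3 must be F.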